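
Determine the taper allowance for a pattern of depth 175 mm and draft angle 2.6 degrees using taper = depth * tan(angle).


Formula: taper = depth * tan(draft_angle)
tan(2.6 deg) = 0.0454097
taper = 175 mm * 0.0454097 = 7.9467 mm

Final answer: 7.9467 mm


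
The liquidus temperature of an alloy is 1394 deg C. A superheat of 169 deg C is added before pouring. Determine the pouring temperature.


Formula: T_pour = T_melt + Superheat
T_pour = 1394 + 169 = 1563 deg C

1563 deg C


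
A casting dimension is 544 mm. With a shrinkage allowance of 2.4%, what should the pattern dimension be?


Formula: L_pattern = L_casting * (1 + shrinkage_rate/100)
Shrinkage factor = 1 + 2.4/100 = 1.024
L_pattern = 544 mm * 1.024 = 557.0560 mm

Answer: 557.0560 mm


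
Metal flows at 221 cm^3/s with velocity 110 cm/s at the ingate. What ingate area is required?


Formula: A_ingate = Q / v  (continuity equation)
A = 221 cm^3/s / 110 cm/s = 2.0091 cm^2


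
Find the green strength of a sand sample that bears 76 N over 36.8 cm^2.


Formula: Compressive Strength = Force / Area
Strength = 76 N / 36.8 cm^2 = 2.0652 N/cm^2


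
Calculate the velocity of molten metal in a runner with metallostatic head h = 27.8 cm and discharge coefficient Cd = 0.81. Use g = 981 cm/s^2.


Formula: v = Cd * sqrt(2 * g * h)  (Torricelli with discharge coefficient)
2*g*h = 2 * 981 * 27.8 = 54543.6 cm^2/s^2
sqrt(54543.6) = 233.54571 cm/s
v = 0.81 * 233.54571 = 189.1720 cm/s

189.1720 cm/s


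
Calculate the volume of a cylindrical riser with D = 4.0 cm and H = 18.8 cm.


Formula: V = pi * (D/2)^2 * H  (cylinder volume)
Radius = D/2 = 4.0/2 = 2.0 cm
V = pi * 2.0^2 * 18.8 = 236.2478 cm^3

236.2478 cm^3


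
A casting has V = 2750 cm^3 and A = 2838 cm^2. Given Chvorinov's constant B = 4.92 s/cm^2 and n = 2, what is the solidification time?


Formula: t_s = B * (V/A)^n  (Chvorinov's rule, n=2)
Modulus M = V/A = 2750/2838 = 0.968992 cm
M^2 = 0.968992^2 = 0.938945 cm^2
t_s = 4.92 * 0.938945 = 4.6196 s

Answer: 4.6196 s


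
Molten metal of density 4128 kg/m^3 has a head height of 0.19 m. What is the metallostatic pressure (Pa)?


Formula: P = rho * g * h
rho * g = 4128 * 9.81 = 40495.68 N/m^3
P = 40495.68 * 0.19 = 7694.1792 Pa

7694.1792 Pa


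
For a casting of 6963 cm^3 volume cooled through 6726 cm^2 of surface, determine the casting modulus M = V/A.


Formula: Casting Modulus M = V / A
M = 6963 cm^3 / 6726 cm^2 = 1.0352 cm

Answer: 1.0352 cm


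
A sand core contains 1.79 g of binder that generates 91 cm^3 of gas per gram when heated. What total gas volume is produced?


Formula: V_gas = W_binder * gas_evolution_rate
V = 1.79 g * 91 cm^3/g = 162.8900 cm^3

162.8900 cm^3


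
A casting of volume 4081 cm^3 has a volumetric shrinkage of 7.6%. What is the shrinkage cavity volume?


Formula: V_shrink = V_casting * shrinkage_pct / 100
V_shrink = 4081 cm^3 * 7.6 / 100 = 310.1560 cm^3


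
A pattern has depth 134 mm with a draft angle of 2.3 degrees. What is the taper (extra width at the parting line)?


Formula: taper = depth * tan(draft_angle)
tan(2.3 deg) = 0.0401641
taper = 134 mm * 0.0401641 = 5.3820 mm


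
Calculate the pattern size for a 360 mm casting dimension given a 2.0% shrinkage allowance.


Formula: L_pattern = L_casting * (1 + shrinkage_rate/100)
Shrinkage factor = 1 + 2.0/100 = 1.02
L_pattern = 360 mm * 1.02 = 367.2000 mm

Answer: 367.2000 mm


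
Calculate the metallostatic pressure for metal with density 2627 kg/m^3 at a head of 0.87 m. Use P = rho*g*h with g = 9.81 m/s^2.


Formula: P = rho * g * h
rho * g = 2627 * 9.81 = 25770.87 N/m^3
P = 25770.87 * 0.87 = 22420.6569 Pa


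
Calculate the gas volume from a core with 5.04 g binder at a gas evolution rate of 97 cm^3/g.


Formula: V_gas = W_binder * gas_evolution_rate
V = 5.04 g * 97 cm^3/g = 488.8800 cm^3

488.8800 cm^3


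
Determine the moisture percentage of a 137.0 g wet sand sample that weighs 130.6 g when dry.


Formula: MC = (W_wet - W_dry) / W_wet * 100
Water mass = 137.0 - 130.6 = 6.4 g
MC = 6.4 / 137.0 * 100 = 4.6715%

Final answer: 4.6715%


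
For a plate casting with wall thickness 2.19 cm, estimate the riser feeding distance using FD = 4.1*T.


Formula: FD = 4.1 * T  (riser feeding-distance rule)
FD = 4.1 * 2.19 cm = 8.9790 cm


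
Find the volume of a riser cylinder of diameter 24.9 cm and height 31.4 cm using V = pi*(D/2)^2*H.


Formula: V = pi * (D/2)^2 * H  (cylinder volume)
Radius = D/2 = 24.9/2 = 12.45 cm
V = pi * 12.45^2 * 31.4 = 15290.3781 cm^3

Final answer: 15290.3781 cm^3


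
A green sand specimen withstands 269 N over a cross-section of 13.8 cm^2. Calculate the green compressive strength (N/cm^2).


Formula: Compressive Strength = Force / Area
Strength = 269 N / 13.8 cm^2 = 19.4928 N/cm^2

Final answer: 19.4928 N/cm^2


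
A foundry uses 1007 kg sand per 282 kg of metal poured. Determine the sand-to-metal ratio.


Formula: Sand-to-Metal Ratio = W_sand / W_metal
Ratio = 1007 kg / 282 kg = 3.5709


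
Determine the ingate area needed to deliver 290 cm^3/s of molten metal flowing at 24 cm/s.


Formula: A_ingate = Q / v  (continuity equation)
A = 290 cm^3/s / 24 cm/s = 12.0833 cm^2

Final answer: 12.0833 cm^2


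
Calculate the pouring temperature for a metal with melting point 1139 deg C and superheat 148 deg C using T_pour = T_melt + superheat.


Formula: T_pour = T_melt + Superheat
T_pour = 1139 + 148 = 1287 deg C

1287 deg C


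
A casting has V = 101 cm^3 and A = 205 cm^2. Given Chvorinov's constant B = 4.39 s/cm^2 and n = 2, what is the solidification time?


Formula: t_s = B * (V/A)^n  (Chvorinov's rule, n=2)
Modulus M = V/A = 101/205 = 0.492683 cm
M^2 = 0.492683^2 = 0.242737 cm^2
t_s = 4.39 * 0.242737 = 1.0656 s


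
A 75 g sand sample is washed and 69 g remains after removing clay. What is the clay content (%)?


Formula: Clay% = (W_total - W_washed) / W_total * 100
Clay mass = 75 - 69 = 6 g
Clay% = 6 / 75 * 100 = 8.0000%


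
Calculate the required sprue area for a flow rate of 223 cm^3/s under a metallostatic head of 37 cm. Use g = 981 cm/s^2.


Formula: v = sqrt(2*g*h), A = Q/v
Velocity: v = sqrt(2 * 981 * 37) = sqrt(72594) = 269.4327 cm/s
Sprue area: A = Q / v = 223 / 269.4327 = 0.8277 cm^2


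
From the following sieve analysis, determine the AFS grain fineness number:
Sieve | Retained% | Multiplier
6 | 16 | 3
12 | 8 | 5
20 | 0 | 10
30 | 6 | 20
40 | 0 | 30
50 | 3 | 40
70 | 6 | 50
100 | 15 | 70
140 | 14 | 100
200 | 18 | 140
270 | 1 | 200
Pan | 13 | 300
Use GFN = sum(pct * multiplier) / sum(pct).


Formula: GFN = sum(pct * multiplier) / sum(pct)
sum(pct * multiplier) = 9698
sum(pct) = 100
GFN = 9698 / 100 = 96.98

Answer: 96.98


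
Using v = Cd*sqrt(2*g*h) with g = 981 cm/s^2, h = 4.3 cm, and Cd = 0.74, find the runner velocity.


Formula: v = Cd * sqrt(2 * g * h)  (Torricelli with discharge coefficient)
2*g*h = 2 * 981 * 4.3 = 8436.6 cm^2/s^2
sqrt(8436.6) = 91.85097 cm/s
v = 0.74 * 91.85097 = 67.9697 cm/s

67.9697 cm/s


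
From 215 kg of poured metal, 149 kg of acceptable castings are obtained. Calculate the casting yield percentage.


Formula: Casting Yield = (W_good / W_total) * 100
Yield = (149 kg / 215 kg) * 100 = 69.3023%

Answer: 69.3023%


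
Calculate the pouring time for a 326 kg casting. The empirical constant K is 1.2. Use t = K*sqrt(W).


Formula: t = K * sqrt(W)
sqrt(W) = sqrt(326) = 18.05547
t = 1.2 * 18.05547 = 21.6666 s

21.6666 s


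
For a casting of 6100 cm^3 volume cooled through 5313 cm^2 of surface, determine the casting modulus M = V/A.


Formula: Casting Modulus M = V / A
M = 6100 cm^3 / 5313 cm^2 = 1.1481 cm

Final answer: 1.1481 cm


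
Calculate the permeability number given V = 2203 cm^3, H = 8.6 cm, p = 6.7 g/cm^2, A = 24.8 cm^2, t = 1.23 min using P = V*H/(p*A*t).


Formula: Permeability Number P = (V * H) / (p * A * t)
Numerator: V * H = 2203 * 8.6 = 18945.8
Denominator: p * A * t = 6.7 * 24.8 * 1.23 = 204.3768
P = 18945.8 / 204.3768 = 92.7003

Answer: 92.7003


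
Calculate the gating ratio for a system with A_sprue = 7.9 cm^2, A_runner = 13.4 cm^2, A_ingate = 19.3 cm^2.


Sprue:Runner:Ingate = 1 : 13.4/7.9 : 19.3/7.9 = 1:1.70:2.44

Final answer: 1:1.70:2.44


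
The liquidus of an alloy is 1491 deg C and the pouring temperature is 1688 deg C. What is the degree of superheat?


Formula: Superheat = T_pour - T_melt
Superheat = 1688 - 1491 = 197 deg C

Answer: 197 deg C


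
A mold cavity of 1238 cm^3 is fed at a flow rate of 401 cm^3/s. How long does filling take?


Formula: t_fill = V_mold / Q_flow
t = 1238 cm^3 / 401 cm^3/s = 3.0873 s


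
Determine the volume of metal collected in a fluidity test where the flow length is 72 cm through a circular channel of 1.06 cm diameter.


Formula: V = pi * (d/2)^2 * L  (cylinder volume)
Radius = 1.06/2 = 0.53 cm
V = pi * 0.53^2 * 72 = 63.5381 cm^3


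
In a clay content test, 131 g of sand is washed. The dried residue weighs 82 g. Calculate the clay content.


Formula: Clay% = (W_total - W_washed) / W_total * 100
Clay mass = 131 - 82 = 49 g
Clay% = 49 / 131 * 100 = 37.4046%

Answer: 37.4046%


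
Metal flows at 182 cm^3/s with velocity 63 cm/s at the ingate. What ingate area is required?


Formula: A_ingate = Q / v  (continuity equation)
A = 182 cm^3/s / 63 cm/s = 2.8889 cm^2


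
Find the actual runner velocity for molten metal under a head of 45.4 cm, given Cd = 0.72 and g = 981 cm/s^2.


Formula: v = Cd * sqrt(2 * g * h)  (Torricelli with discharge coefficient)
2*g*h = 2 * 981 * 45.4 = 89074.8 cm^2/s^2
sqrt(89074.8) = 298.45402 cm/s
v = 0.72 * 298.45402 = 214.8869 cm/s

Answer: 214.8869 cm/s


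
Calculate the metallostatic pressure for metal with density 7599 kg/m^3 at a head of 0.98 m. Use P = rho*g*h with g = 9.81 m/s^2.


Formula: P = rho * g * h
rho * g = 7599 * 9.81 = 74546.19 N/m^3
P = 74546.19 * 0.98 = 73055.2662 Pa

Answer: 73055.2662 Pa


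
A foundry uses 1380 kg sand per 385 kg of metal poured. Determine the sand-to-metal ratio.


Formula: Sand-to-Metal Ratio = W_sand / W_metal
Ratio = 1380 kg / 385 kg = 3.5844

Final answer: 3.5844


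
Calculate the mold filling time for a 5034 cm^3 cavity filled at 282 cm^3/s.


Formula: t_fill = V_mold / Q_flow
t = 5034 cm^3 / 282 cm^3/s = 17.8511 s

Final answer: 17.8511 s


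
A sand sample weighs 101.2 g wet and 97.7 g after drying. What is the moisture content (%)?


Formula: MC = (W_wet - W_dry) / W_wet * 100
Water mass = 101.2 - 97.7 = 3.5 g
MC = 3.5 / 101.2 * 100 = 3.4585%

Final answer: 3.4585%


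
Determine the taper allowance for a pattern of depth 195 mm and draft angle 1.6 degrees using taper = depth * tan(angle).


Formula: taper = depth * tan(draft_angle)
tan(1.6 deg) = 0.0279325
taper = 195 mm * 0.0279325 = 5.4468 mm


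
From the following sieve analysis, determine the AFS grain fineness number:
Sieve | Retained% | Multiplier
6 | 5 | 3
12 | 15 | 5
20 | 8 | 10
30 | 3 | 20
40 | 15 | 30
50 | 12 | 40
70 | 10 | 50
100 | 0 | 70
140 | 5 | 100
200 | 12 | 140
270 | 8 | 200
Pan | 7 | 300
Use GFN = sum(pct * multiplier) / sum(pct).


Formula: GFN = sum(pct * multiplier) / sum(pct)
sum(pct * multiplier) = 7540
sum(pct) = 100
GFN = 7540 / 100 = 75.40

Answer: 75.40


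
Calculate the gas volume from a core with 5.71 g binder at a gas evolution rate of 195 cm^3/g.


Formula: V_gas = W_binder * gas_evolution_rate
V = 5.71 g * 195 cm^3/g = 1113.4500 cm^3

Answer: 1113.4500 cm^3


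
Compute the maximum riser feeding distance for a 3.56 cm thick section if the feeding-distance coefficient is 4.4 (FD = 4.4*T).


Formula: FD = 4.4 * T  (riser feeding-distance rule)
FD = 4.4 * 3.56 cm = 15.6640 cm


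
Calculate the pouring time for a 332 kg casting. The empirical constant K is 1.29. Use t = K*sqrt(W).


Formula: t = K * sqrt(W)
sqrt(W) = sqrt(332) = 18.22087
t = 1.29 * 18.22087 = 23.5049 s

23.5049 s


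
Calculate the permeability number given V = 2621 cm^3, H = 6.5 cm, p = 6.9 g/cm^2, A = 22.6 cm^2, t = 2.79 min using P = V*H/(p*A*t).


Formula: Permeability Number P = (V * H) / (p * A * t)
Numerator: V * H = 2621 * 6.5 = 17036.5
Denominator: p * A * t = 6.9 * 22.6 * 2.79 = 435.0726
P = 17036.5 / 435.0726 = 39.1578


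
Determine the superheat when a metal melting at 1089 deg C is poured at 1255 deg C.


Formula: Superheat = T_pour - T_melt
Superheat = 1255 - 1089 = 166 deg C


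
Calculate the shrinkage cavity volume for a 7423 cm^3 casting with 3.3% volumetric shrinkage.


Formula: V_shrink = V_casting * shrinkage_pct / 100
V_shrink = 7423 cm^3 * 3.3 / 100 = 244.9590 cm^3

Final answer: 244.9590 cm^3


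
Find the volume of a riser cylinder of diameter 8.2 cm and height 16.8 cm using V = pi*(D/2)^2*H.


Formula: V = pi * (D/2)^2 * H  (cylinder volume)
Radius = D/2 = 8.2/2 = 4.1 cm
V = pi * 4.1^2 * 16.8 = 887.2109 cm^3

887.2109 cm^3


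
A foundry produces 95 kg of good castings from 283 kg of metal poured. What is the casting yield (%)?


Formula: Casting Yield = (W_good / W_total) * 100
Yield = (95 kg / 283 kg) * 100 = 33.5689%

Answer: 33.5689%


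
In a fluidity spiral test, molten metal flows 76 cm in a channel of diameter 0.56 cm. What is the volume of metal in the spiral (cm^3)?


Formula: V = pi * (d/2)^2 * L  (cylinder volume)
Radius = 0.56/2 = 0.28 cm
V = pi * 0.28^2 * 76 = 18.7189 cm^3

Final answer: 18.7189 cm^3


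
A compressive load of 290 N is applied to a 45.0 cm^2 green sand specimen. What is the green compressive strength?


Formula: Compressive Strength = Force / Area
Strength = 290 N / 45.0 cm^2 = 6.4444 N/cm^2


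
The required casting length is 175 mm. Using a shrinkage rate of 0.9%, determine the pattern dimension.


Formula: L_pattern = L_casting * (1 + shrinkage_rate/100)
Shrinkage factor = 1 + 0.9/100 = 1.009
L_pattern = 175 mm * 1.009 = 176.5750 mm

Final answer: 176.5750 mm


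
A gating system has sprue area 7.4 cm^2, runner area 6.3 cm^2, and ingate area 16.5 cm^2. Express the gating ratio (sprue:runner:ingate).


Sprue:Runner:Ingate = 1 : 6.3/7.4 : 16.5/7.4 = 1:0.85:2.23

Answer: 1:0.85:2.23


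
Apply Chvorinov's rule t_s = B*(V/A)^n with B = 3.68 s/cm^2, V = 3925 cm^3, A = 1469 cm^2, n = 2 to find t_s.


Formula: t_s = B * (V/A)^n  (Chvorinov's rule, n=2)
Modulus M = V/A = 3925/1469 = 2.671886 cm
M^2 = 2.671886^2 = 7.138975 cm^2
t_s = 3.68 * 7.138975 = 26.2714 s

Answer: 26.2714 s


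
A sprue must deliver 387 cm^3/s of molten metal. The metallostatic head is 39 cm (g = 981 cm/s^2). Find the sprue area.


Formula: v = sqrt(2*g*h), A = Q/v
Velocity: v = sqrt(2 * 981 * 39) = sqrt(76518) = 276.6189 cm/s
Sprue area: A = Q / v = 387 / 276.6189 = 1.3990 cm^2

Answer: 1.3990 cm^2


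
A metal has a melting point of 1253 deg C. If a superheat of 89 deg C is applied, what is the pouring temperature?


Formula: T_pour = T_melt + Superheat
T_pour = 1253 + 89 = 1342 deg C


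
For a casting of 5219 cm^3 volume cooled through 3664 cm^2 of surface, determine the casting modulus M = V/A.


Formula: Casting Modulus M = V / A
M = 5219 cm^3 / 3664 cm^2 = 1.4244 cm

Final answer: 1.4244 cm


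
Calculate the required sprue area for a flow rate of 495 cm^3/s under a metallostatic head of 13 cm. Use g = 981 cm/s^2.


Formula: v = sqrt(2*g*h), A = Q/v
Velocity: v = sqrt(2 * 981 * 13) = sqrt(25506) = 159.7060 cm/s
Sprue area: A = Q / v = 495 / 159.7060 = 3.0994 cm^2

3.0994 cm^2


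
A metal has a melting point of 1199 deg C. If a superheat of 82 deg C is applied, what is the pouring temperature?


Formula: T_pour = T_melt + Superheat
T_pour = 1199 + 82 = 1281 deg C

1281 deg C


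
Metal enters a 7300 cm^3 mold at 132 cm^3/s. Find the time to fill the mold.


Formula: t_fill = V_mold / Q_flow
t = 7300 cm^3 / 132 cm^3/s = 55.3030 s

Final answer: 55.3030 s


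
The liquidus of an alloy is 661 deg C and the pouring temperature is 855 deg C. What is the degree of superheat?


Formula: Superheat = T_pour - T_melt
Superheat = 855 - 661 = 194 deg C

Final answer: 194 deg C


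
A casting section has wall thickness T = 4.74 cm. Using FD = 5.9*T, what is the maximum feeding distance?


Formula: FD = 5.9 * T  (riser feeding-distance rule)
FD = 5.9 * 4.74 cm = 27.9660 cm


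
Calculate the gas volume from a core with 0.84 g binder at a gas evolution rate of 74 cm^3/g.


Formula: V_gas = W_binder * gas_evolution_rate
V = 0.84 g * 74 cm^3/g = 62.1600 cm^3


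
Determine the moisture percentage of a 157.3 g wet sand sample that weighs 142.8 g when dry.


Formula: MC = (W_wet - W_dry) / W_wet * 100
Water mass = 157.3 - 142.8 = 14.5 g
MC = 14.5 / 157.3 * 100 = 9.2181%

9.2181%


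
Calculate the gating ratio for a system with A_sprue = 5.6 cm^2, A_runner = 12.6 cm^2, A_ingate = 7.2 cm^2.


Sprue:Runner:Ingate = 1 : 12.6/5.6 : 7.2/5.6 = 1:2.25:1.29


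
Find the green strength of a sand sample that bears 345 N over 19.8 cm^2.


Formula: Compressive Strength = Force / Area
Strength = 345 N / 19.8 cm^2 = 17.4242 N/cm^2

Final answer: 17.4242 N/cm^2


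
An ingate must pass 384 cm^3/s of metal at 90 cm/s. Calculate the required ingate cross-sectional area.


Formula: A_ingate = Q / v  (continuity equation)
A = 384 cm^3/s / 90 cm/s = 4.2667 cm^2


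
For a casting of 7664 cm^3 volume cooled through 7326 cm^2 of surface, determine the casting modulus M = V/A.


Formula: Casting Modulus M = V / A
M = 7664 cm^3 / 7326 cm^2 = 1.0461 cm


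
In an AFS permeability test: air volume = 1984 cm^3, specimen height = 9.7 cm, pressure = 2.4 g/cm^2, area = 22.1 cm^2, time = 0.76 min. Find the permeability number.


Formula: Permeability Number P = (V * H) / (p * A * t)
Numerator: V * H = 1984 * 9.7 = 19244.8
Denominator: p * A * t = 2.4 * 22.1 * 0.76 = 40.3104
P = 19244.8 / 40.3104 = 477.4153

Final answer: 477.4153


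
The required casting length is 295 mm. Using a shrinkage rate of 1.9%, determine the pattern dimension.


Formula: L_pattern = L_casting * (1 + shrinkage_rate/100)
Shrinkage factor = 1 + 1.9/100 = 1.019
L_pattern = 295 mm * 1.019 = 300.6050 mm

300.6050 mm


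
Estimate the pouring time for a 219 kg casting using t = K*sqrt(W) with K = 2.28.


Formula: t = K * sqrt(W)
sqrt(W) = sqrt(219) = 14.79865
t = 2.28 * 14.79865 = 33.7409 s

33.7409 s


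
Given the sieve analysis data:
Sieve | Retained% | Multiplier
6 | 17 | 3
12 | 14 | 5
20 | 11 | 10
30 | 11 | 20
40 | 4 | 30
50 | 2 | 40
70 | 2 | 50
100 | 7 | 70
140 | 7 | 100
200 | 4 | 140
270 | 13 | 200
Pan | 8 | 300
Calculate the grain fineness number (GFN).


Formula: GFN = sum(pct * multiplier) / sum(pct)
sum(pct * multiplier) = 7501
sum(pct) = 100
GFN = 7501 / 100 = 75.01

Answer: 75.01


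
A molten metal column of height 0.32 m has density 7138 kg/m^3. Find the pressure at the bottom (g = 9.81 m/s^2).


Formula: P = rho * g * h
rho * g = 7138 * 9.81 = 70023.78 N/m^3
P = 70023.78 * 0.32 = 22407.6096 Pa

Answer: 22407.6096 Pa


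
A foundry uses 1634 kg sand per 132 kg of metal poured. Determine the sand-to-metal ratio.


Formula: Sand-to-Metal Ratio = W_sand / W_metal
Ratio = 1634 kg / 132 kg = 12.3788

Final answer: 12.3788


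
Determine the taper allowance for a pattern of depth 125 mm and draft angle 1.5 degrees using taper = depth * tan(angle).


Formula: taper = depth * tan(draft_angle)
tan(1.5 deg) = 0.0261859
taper = 125 mm * 0.0261859 = 3.2732 mm

Final answer: 3.2732 mm


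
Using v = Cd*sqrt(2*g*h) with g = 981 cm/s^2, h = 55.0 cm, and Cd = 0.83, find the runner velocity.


Formula: v = Cd * sqrt(2 * g * h)  (Torricelli with discharge coefficient)
2*g*h = 2 * 981 * 55.0 = 107910.0 cm^2/s^2
sqrt(107910.0) = 328.49658 cm/s
v = 0.83 * 328.49658 = 272.6522 cm/s


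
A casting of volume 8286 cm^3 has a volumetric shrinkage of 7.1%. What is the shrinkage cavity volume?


Formula: V_shrink = V_casting * shrinkage_pct / 100
V_shrink = 8286 cm^3 * 7.1 / 100 = 588.3060 cm^3

Answer: 588.3060 cm^3


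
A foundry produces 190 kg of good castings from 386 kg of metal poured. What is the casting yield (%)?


Formula: Casting Yield = (W_good / W_total) * 100
Yield = (190 kg / 386 kg) * 100 = 49.2228%


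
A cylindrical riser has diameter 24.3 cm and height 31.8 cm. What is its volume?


Formula: V = pi * (D/2)^2 * H  (cylinder volume)
Radius = D/2 = 24.3/2 = 12.15 cm
V = pi * 12.15^2 * 31.8 = 14747.8784 cm^3

Answer: 14747.8784 cm^3


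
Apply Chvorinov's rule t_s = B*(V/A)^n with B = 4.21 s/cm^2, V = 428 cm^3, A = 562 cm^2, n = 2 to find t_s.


Formula: t_s = B * (V/A)^n  (Chvorinov's rule, n=2)
Modulus M = V/A = 428/562 = 0.761566 cm
M^2 = 0.761566^2 = 0.579983 cm^2
t_s = 4.21 * 0.579983 = 2.4417 s

Answer: 2.4417 s


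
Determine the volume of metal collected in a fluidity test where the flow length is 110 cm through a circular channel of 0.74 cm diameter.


Formula: V = pi * (d/2)^2 * L  (cylinder volume)
Radius = 0.74/2 = 0.37 cm
V = pi * 0.37^2 * 110 = 47.3092 cm^3

47.3092 cm^3


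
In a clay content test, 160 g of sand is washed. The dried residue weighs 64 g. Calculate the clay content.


Formula: Clay% = (W_total - W_washed) / W_total * 100
Clay mass = 160 - 64 = 96 g
Clay% = 96 / 160 * 100 = 60.0000%

Answer: 60.0000%


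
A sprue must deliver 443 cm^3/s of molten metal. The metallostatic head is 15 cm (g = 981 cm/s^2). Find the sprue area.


Formula: v = sqrt(2*g*h), A = Q/v
Velocity: v = sqrt(2 * 981 * 15) = sqrt(29430) = 171.5517 cm/s
Sprue area: A = Q / v = 443 / 171.5517 = 2.5823 cm^2

Answer: 2.5823 cm^2


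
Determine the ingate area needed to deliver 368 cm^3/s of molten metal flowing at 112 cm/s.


Formula: A_ingate = Q / v  (continuity equation)
A = 368 cm^3/s / 112 cm/s = 3.2857 cm^2

Final answer: 3.2857 cm^2


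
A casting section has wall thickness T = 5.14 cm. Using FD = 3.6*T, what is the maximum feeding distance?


Formula: FD = 3.6 * T  (riser feeding-distance rule)
FD = 3.6 * 5.14 cm = 18.5040 cm

Answer: 18.5040 cm


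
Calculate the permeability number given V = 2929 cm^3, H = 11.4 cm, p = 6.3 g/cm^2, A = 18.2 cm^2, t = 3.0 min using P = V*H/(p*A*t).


Formula: Permeability Number P = (V * H) / (p * A * t)
Numerator: V * H = 2929 * 11.4 = 33390.6
Denominator: p * A * t = 6.3 * 18.2 * 3.0 = 343.98
P = 33390.6 / 343.98 = 97.0713

97.0713


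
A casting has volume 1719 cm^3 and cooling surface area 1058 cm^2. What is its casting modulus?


Formula: Casting Modulus M = V / A
M = 1719 cm^3 / 1058 cm^2 = 1.6248 cm

Answer: 1.6248 cm


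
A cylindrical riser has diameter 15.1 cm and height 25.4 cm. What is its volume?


Formula: V = pi * (D/2)^2 * H  (cylinder volume)
Radius = D/2 = 15.1/2 = 7.55 cm
V = pi * 7.55^2 * 25.4 = 4548.5973 cm^3


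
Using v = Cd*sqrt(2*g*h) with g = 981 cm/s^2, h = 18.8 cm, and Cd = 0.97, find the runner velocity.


Formula: v = Cd * sqrt(2 * g * h)  (Torricelli with discharge coefficient)
2*g*h = 2 * 981 * 18.8 = 36885.6 cm^2/s^2
sqrt(36885.6) = 192.05624 cm/s
v = 0.97 * 192.05624 = 186.2946 cm/s

186.2946 cm/s


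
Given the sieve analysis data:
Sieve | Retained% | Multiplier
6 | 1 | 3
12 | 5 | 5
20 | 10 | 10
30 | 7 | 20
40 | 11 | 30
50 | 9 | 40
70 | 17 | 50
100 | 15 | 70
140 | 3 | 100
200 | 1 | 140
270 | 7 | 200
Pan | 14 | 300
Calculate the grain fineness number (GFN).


Formula: GFN = sum(pct * multiplier) / sum(pct)
sum(pct * multiplier) = 8898
sum(pct) = 100
GFN = 8898 / 100 = 88.98

88.98


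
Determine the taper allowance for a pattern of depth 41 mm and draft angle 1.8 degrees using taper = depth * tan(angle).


Formula: taper = depth * tan(draft_angle)
tan(1.8 deg) = 0.0314263
taper = 41 mm * 0.0314263 = 1.2885 mm


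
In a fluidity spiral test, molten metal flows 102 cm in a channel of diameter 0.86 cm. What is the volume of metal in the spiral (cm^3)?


Formula: V = pi * (d/2)^2 * L  (cylinder volume)
Radius = 0.86/2 = 0.43 cm
V = pi * 0.43^2 * 102 = 59.2498 cm^3

59.2498 cm^3


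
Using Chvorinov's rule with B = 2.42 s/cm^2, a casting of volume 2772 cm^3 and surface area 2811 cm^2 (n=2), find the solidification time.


Formula: t_s = B * (V/A)^n  (Chvorinov's rule, n=2)
Modulus M = V/A = 2772/2811 = 0.986126 cm
M^2 = 0.986126^2 = 0.972444 cm^2
t_s = 2.42 * 0.972444 = 2.3533 s

Final answer: 2.3533 s


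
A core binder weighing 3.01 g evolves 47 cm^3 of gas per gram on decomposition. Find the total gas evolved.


Formula: V_gas = W_binder * gas_evolution_rate
V = 3.01 g * 47 cm^3/g = 141.4700 cm^3

Final answer: 141.4700 cm^3


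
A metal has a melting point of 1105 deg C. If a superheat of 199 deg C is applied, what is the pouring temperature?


Formula: T_pour = T_melt + Superheat
T_pour = 1105 + 199 = 1304 deg C


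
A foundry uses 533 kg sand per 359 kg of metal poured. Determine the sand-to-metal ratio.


Formula: Sand-to-Metal Ratio = W_sand / W_metal
Ratio = 533 kg / 359 kg = 1.4847


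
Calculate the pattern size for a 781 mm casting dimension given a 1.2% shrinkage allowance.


Formula: L_pattern = L_casting * (1 + shrinkage_rate/100)
Shrinkage factor = 1 + 1.2/100 = 1.012
L_pattern = 781 mm * 1.012 = 790.3720 mm

Answer: 790.3720 mm


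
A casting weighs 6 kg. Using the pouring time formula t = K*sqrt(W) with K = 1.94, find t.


Formula: t = K * sqrt(W)
sqrt(W) = sqrt(6) = 2.44949
t = 1.94 * 2.44949 = 4.7520 s

Final answer: 4.7520 s


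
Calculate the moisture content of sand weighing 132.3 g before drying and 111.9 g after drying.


Formula: MC = (W_wet - W_dry) / W_wet * 100
Water mass = 132.3 - 111.9 = 20.4 g
MC = 20.4 / 132.3 * 100 = 15.4195%

15.4195%


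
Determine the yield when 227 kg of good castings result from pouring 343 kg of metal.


Formula: Casting Yield = (W_good / W_total) * 100
Yield = (227 kg / 343 kg) * 100 = 66.1808%

Answer: 66.1808%


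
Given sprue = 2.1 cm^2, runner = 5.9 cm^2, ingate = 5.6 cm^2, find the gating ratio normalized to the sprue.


Sprue:Runner:Ingate = 1 : 5.9/2.1 : 5.6/2.1 = 1:2.81:2.67


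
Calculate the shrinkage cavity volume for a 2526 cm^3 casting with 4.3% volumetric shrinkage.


Formula: V_shrink = V_casting * shrinkage_pct / 100
V_shrink = 2526 cm^3 * 4.3 / 100 = 108.6180 cm^3

Final answer: 108.6180 cm^3


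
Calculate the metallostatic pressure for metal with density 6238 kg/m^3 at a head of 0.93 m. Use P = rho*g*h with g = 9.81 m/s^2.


Formula: P = rho * g * h
rho * g = 6238 * 9.81 = 61194.78 N/m^3
P = 61194.78 * 0.93 = 56911.1454 Pa


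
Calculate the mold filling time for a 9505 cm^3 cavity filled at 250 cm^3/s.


Formula: t_fill = V_mold / Q_flow
t = 9505 cm^3 / 250 cm^3/s = 38.0200 s


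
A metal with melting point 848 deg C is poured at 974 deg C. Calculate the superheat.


Formula: Superheat = T_pour - T_melt
Superheat = 974 - 848 = 126 deg C

Final answer: 126 deg C


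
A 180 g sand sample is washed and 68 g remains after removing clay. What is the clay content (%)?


Formula: Clay% = (W_total - W_washed) / W_total * 100
Clay mass = 180 - 68 = 112 g
Clay% = 112 / 180 * 100 = 62.2222%

Answer: 62.2222%


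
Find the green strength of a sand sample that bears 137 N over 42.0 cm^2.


Formula: Compressive Strength = Force / Area
Strength = 137 N / 42.0 cm^2 = 3.2619 N/cm^2

3.2619 N/cm^2


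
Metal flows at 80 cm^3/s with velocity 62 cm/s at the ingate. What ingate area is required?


Formula: A_ingate = Q / v  (continuity equation)
A = 80 cm^3/s / 62 cm/s = 1.2903 cm^2


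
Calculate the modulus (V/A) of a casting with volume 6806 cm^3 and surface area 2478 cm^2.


Formula: Casting Modulus M = V / A
M = 6806 cm^3 / 2478 cm^2 = 2.7466 cm

Answer: 2.7466 cm


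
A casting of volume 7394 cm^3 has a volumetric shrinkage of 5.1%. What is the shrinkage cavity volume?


Formula: V_shrink = V_casting * shrinkage_pct / 100
V_shrink = 7394 cm^3 * 5.1 / 100 = 377.0940 cm^3

377.0940 cm^3


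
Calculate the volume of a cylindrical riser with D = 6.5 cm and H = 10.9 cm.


Formula: V = pi * (D/2)^2 * H  (cylinder volume)
Radius = D/2 = 6.5/2 = 3.25 cm
V = pi * 3.25^2 * 10.9 = 361.6955 cm^3

361.6955 cm^3


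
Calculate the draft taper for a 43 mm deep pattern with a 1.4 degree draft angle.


Formula: taper = depth * tan(draft_angle)
tan(1.4 deg) = 0.0244395
taper = 43 mm * 0.0244395 = 1.0509 mm


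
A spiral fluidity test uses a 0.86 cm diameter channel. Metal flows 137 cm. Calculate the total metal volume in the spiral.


Formula: V = pi * (d/2)^2 * L  (cylinder volume)
Radius = 0.86/2 = 0.43 cm
V = pi * 0.43^2 * 137 = 79.5806 cm^3


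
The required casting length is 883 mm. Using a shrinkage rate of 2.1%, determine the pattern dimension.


Formula: L_pattern = L_casting * (1 + shrinkage_rate/100)
Shrinkage factor = 1 + 2.1/100 = 1.021
L_pattern = 883 mm * 1.021 = 901.5430 mm

Final answer: 901.5430 mm


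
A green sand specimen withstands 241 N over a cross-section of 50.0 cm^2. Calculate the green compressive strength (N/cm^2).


Formula: Compressive Strength = Force / Area
Strength = 241 N / 50.0 cm^2 = 4.8200 N/cm^2

Answer: 4.8200 N/cm^2


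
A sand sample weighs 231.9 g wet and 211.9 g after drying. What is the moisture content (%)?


Formula: MC = (W_wet - W_dry) / W_wet * 100
Water mass = 231.9 - 211.9 = 20.0 g
MC = 20.0 / 231.9 * 100 = 8.6244%


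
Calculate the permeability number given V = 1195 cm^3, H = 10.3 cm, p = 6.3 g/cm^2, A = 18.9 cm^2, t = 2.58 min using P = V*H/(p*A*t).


Formula: Permeability Number P = (V * H) / (p * A * t)
Numerator: V * H = 1195 * 10.3 = 12308.5
Denominator: p * A * t = 6.3 * 18.9 * 2.58 = 307.2006
P = 12308.5 / 307.2006 = 40.0667

40.0667


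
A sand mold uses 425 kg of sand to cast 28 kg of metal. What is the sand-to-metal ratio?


Formula: Sand-to-Metal Ratio = W_sand / W_metal
Ratio = 425 kg / 28 kg = 15.1786

Answer: 15.1786


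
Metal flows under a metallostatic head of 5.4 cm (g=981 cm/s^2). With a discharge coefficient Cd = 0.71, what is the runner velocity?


Formula: v = Cd * sqrt(2 * g * h)  (Torricelli with discharge coefficient)
2*g*h = 2 * 981 * 5.4 = 10594.8 cm^2/s^2
sqrt(10594.8) = 102.93104 cm/s
v = 0.71 * 102.93104 = 73.0810 cm/s

73.0810 cm/s


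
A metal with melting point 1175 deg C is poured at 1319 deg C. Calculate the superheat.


Formula: Superheat = T_pour - T_melt
Superheat = 1319 - 1175 = 144 deg C

144 deg C


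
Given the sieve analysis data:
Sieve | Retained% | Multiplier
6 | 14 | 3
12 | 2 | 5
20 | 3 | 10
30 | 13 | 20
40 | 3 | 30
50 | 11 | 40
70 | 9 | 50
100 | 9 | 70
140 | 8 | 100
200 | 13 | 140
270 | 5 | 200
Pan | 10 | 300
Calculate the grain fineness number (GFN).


Formula: GFN = sum(pct * multiplier) / sum(pct)
sum(pct * multiplier) = 8572
sum(pct) = 100
GFN = 8572 / 100 = 85.72

Final answer: 85.72


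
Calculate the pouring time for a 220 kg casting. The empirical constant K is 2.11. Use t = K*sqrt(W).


Formula: t = K * sqrt(W)
sqrt(W) = sqrt(220) = 14.83240
t = 2.11 * 14.83240 = 31.2964 s


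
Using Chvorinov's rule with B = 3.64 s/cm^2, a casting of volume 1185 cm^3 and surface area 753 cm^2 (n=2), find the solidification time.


Formula: t_s = B * (V/A)^n  (Chvorinov's rule, n=2)
Modulus M = V/A = 1185/753 = 1.573705 cm
M^2 = 1.573705^2 = 2.476547 cm^2
t_s = 3.64 * 2.476547 = 9.0146 s

9.0146 s


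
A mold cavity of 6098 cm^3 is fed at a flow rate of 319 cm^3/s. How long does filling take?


Formula: t_fill = V_mold / Q_flow
t = 6098 cm^3 / 319 cm^3/s = 19.1160 s

Answer: 19.1160 s


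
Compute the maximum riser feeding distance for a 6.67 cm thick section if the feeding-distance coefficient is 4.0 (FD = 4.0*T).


Formula: FD = 4.0 * T  (riser feeding-distance rule)
FD = 4.0 * 6.67 cm = 26.6800 cm


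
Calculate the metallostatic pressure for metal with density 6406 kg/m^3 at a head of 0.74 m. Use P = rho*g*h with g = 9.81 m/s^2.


Formula: P = rho * g * h
rho * g = 6406 * 9.81 = 62842.86 N/m^3
P = 62842.86 * 0.74 = 46503.7164 Pa

46503.7164 Pa


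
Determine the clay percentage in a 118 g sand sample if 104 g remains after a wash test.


Formula: Clay% = (W_total - W_washed) / W_total * 100
Clay mass = 118 - 104 = 14 g
Clay% = 14 / 118 * 100 = 11.8644%

Answer: 11.8644%


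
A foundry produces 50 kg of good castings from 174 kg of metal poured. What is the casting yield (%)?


Formula: Casting Yield = (W_good / W_total) * 100
Yield = (50 kg / 174 kg) * 100 = 28.7356%


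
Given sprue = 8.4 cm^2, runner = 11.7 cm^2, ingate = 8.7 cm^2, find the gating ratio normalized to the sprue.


Sprue:Runner:Ingate = 1 : 11.7/8.4 : 8.7/8.4 = 1:1.39:1.04

Answer: 1:1.39:1.04


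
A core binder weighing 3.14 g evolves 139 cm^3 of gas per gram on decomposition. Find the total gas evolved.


Formula: V_gas = W_binder * gas_evolution_rate
V = 3.14 g * 139 cm^3/g = 436.4600 cm^3

436.4600 cm^3


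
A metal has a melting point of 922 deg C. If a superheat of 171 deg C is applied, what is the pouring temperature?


Formula: T_pour = T_melt + Superheat
T_pour = 922 + 171 = 1093 deg C

Final answer: 1093 deg C


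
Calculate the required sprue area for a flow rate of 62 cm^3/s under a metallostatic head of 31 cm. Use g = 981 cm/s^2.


Formula: v = sqrt(2*g*h), A = Q/v
Velocity: v = sqrt(2 * 981 * 31) = sqrt(60822) = 246.6212 cm/s
Sprue area: A = Q / v = 62 / 246.6212 = 0.2514 cm^2

Final answer: 0.2514 cm^2


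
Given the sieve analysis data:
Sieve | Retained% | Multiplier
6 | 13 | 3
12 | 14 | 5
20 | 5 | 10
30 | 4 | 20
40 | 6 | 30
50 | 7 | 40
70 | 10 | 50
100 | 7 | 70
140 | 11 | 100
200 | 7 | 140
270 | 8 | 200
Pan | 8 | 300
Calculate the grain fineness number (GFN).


Formula: GFN = sum(pct * multiplier) / sum(pct)
sum(pct * multiplier) = 7769
sum(pct) = 100
GFN = 7769 / 100 = 77.69

77.69


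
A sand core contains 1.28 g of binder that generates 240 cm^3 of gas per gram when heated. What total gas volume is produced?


Formula: V_gas = W_binder * gas_evolution_rate
V = 1.28 g * 240 cm^3/g = 307.2000 cm^3


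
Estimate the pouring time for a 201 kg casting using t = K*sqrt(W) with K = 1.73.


Formula: t = K * sqrt(W)
sqrt(W) = sqrt(201) = 14.17745
t = 1.73 * 14.17745 = 24.5270 s

Final answer: 24.5270 s


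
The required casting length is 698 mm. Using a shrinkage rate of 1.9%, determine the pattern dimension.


Formula: L_pattern = L_casting * (1 + shrinkage_rate/100)
Shrinkage factor = 1 + 1.9/100 = 1.019
L_pattern = 698 mm * 1.019 = 711.2620 mm


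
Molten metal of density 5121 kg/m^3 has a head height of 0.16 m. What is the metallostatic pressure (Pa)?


Formula: P = rho * g * h
rho * g = 5121 * 9.81 = 50237.01 N/m^3
P = 50237.01 * 0.16 = 8037.9216 Pa

8037.9216 Pa


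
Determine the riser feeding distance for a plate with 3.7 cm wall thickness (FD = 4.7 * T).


Formula: FD = 4.7 * T  (riser feeding-distance rule)
FD = 4.7 * 3.7 cm = 17.3900 cm


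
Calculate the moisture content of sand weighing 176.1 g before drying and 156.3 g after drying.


Formula: MC = (W_wet - W_dry) / W_wet * 100
Water mass = 176.1 - 156.3 = 19.8 g
MC = 19.8 / 176.1 * 100 = 11.2436%

Final answer: 11.2436%


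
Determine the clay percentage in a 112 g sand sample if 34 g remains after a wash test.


Formula: Clay% = (W_total - W_washed) / W_total * 100
Clay mass = 112 - 34 = 78 g
Clay% = 78 / 112 * 100 = 69.6429%

Final answer: 69.6429%


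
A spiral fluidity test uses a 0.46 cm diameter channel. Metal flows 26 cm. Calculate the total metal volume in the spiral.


Formula: V = pi * (d/2)^2 * L  (cylinder volume)
Radius = 0.46/2 = 0.23 cm
V = pi * 0.23^2 * 26 = 4.3209 cm^3

4.3209 cm^3


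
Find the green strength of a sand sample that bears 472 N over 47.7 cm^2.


Formula: Compressive Strength = Force / Area
Strength = 472 N / 47.7 cm^2 = 9.8952 N/cm^2

9.8952 N/cm^2


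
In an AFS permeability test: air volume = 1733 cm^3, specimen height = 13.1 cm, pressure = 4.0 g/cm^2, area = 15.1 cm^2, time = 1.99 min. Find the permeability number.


Formula: Permeability Number P = (V * H) / (p * A * t)
Numerator: V * H = 1733 * 13.1 = 22702.3
Denominator: p * A * t = 4.0 * 15.1 * 1.99 = 120.196
P = 22702.3 / 120.196 = 188.8773

Answer: 188.8773


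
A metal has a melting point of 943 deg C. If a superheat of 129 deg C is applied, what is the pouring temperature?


Formula: T_pour = T_melt + Superheat
T_pour = 943 + 129 = 1072 deg C

Final answer: 1072 deg C


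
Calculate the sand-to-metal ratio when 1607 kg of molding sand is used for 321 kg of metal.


Formula: Sand-to-Metal Ratio = W_sand / W_metal
Ratio = 1607 kg / 321 kg = 5.0062

Final answer: 5.0062


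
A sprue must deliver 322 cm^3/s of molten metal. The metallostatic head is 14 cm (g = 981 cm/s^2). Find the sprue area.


Formula: v = sqrt(2*g*h), A = Q/v
Velocity: v = sqrt(2 * 981 * 14) = sqrt(27468) = 165.7347 cm/s
Sprue area: A = Q / v = 322 / 165.7347 = 1.9429 cm^2


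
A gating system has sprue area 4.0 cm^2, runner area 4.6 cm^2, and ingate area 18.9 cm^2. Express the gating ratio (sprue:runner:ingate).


Sprue:Runner:Ingate = 1 : 4.6/4.0 : 18.9/4.0 = 1:1.15:4.73

1:1.15:4.73


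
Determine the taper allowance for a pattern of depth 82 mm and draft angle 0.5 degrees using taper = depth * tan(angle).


Formula: taper = depth * tan(draft_angle)
tan(0.5 deg) = 0.0087269
taper = 82 mm * 0.0087269 = 0.7156 mm

Final answer: 0.7156 mm


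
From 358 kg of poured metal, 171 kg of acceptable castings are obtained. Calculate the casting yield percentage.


Formula: Casting Yield = (W_good / W_total) * 100
Yield = (171 kg / 358 kg) * 100 = 47.7654%

Answer: 47.7654%


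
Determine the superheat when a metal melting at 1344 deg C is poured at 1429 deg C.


Formula: Superheat = T_pour - T_melt
Superheat = 1429 - 1344 = 85 deg C

Final answer: 85 deg C


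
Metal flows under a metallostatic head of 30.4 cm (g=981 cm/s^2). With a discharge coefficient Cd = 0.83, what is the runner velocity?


Formula: v = Cd * sqrt(2 * g * h)  (Torricelli with discharge coefficient)
2*g*h = 2 * 981 * 30.4 = 59644.8 cm^2/s^2
sqrt(59644.8) = 244.22285 cm/s
v = 0.83 * 244.22285 = 202.7050 cm/s

Answer: 202.7050 cm/s


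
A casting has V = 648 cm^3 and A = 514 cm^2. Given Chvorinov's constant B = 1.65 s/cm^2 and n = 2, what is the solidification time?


Formula: t_s = B * (V/A)^n  (Chvorinov's rule, n=2)
Modulus M = V/A = 648/514 = 1.260700 cm
M^2 = 1.260700^2 = 1.589364 cm^2
t_s = 1.65 * 1.589364 = 2.6225 s


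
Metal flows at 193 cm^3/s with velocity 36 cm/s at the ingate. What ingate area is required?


Formula: A_ingate = Q / v  (continuity equation)
A = 193 cm^3/s / 36 cm/s = 5.3611 cm^2

Answer: 5.3611 cm^2


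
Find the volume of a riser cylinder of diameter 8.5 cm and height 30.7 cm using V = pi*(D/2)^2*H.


Formula: V = pi * (D/2)^2 * H  (cylinder volume)
Radius = D/2 = 8.5/2 = 4.25 cm
V = pi * 4.25^2 * 30.7 = 1742.0720 cm^3

Final answer: 1742.0720 cm^3


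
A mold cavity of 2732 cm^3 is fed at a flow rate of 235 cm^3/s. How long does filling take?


Formula: t_fill = V_mold / Q_flow
t = 2732 cm^3 / 235 cm^3/s = 11.6255 s


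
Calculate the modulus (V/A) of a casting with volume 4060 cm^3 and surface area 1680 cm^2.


Formula: Casting Modulus M = V / A
M = 4060 cm^3 / 1680 cm^2 = 2.4167 cm

Final answer: 2.4167 cm


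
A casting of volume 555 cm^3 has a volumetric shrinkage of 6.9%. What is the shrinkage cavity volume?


Formula: V_shrink = V_casting * shrinkage_pct / 100
V_shrink = 555 cm^3 * 6.9 / 100 = 38.2950 cm^3

Final answer: 38.2950 cm^3


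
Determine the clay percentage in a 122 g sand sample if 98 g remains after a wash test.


Formula: Clay% = (W_total - W_washed) / W_total * 100
Clay mass = 122 - 98 = 24 g
Clay% = 24 / 122 * 100 = 19.6721%

19.6721%
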